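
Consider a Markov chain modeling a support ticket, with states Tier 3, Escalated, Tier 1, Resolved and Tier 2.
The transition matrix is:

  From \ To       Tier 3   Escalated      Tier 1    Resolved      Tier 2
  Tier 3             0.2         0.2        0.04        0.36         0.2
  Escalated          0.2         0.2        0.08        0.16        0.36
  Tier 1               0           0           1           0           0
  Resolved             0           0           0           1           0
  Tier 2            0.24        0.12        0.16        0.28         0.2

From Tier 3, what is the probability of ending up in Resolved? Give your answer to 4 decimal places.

0.8033

Let h(s) be the probability of absorption at Resolved starting from transient state s. Then h(Resolved) = 1 and h(Tier 1) = 0. By first-step analysis:
h(Tier 3) = 0.2·h(Tier 3) + 0.2·h(Escalated) + 0.04·0 + 0.36·1 + 0.2·h(Tier 2)
h(Escalated) = 0.2·h(Tier 3) + 0.2·h(Escalated) + 0.08·0 + 0.16·1 + 0.36·h(Tier 2)
h(Tier 2) = 0.24·h(Tier 3) + 0.12·h(Escalated) + 0.16·0 + 0.28·1 + 0.2·h(Tier 2)
Solving: h(Tier 3) = 0.8033, h(Escalated) = 0.7150, h(Tier 2) = 0.6983.
Starting from Tier 3, the probability is 0.8033.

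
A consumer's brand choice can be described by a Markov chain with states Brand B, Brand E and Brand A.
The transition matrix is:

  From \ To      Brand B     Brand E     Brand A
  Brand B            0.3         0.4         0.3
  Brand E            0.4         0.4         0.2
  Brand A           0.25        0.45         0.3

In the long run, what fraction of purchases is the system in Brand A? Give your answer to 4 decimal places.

0.2587

Let the stationary distribution be π with π = πP and π_1 + π_2 + π_3 = 1.
π_1 = 0.3·π_1 + 0.4·π_2 + 0.25·π_3
π_2 = 0.4·π_1 + 0.4·π_2 + 0.45·π_3
Solving with the normalization constraint gives π = (0.3284, 0.4129, 0.2587).
So the stationary probability of Brand A is 0.2587.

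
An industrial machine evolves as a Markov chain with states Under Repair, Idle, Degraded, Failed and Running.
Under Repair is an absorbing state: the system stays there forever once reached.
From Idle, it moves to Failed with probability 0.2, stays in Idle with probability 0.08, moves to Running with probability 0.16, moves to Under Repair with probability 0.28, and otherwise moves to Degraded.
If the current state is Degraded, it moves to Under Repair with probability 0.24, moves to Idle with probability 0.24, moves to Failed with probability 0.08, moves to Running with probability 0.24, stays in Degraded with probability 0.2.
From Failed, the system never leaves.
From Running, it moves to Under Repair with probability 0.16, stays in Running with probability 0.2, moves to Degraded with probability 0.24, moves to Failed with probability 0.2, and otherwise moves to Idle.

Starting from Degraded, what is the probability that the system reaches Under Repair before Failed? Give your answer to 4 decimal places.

Let h(s) be the probability of absorption at Under Repair starting from transient state s. Then h(Under Repair) = 1 and h(Failed) = 0. By first-step analysis:
h(Idle) = 0.28·1 + 0.08·h(Idle) + 0.28·h(Degraded) + 0.2·0 + 0.16·h(Running)
h(Degraded) = 0.24·1 + 0.24·h(Idle) + 0.2·h(Degraded) + 0.08·0 + 0.24·h(Running)
h(Running) = 0.16·1 + 0.2·h(Idle) + 0.24·h(Degraded) + 0.2·0 + 0.2·h(Running)
Solving: h(Idle) = 0.5931, h(Degraded) = 0.6400, h(Running) = 0.5403.
Starting from Degraded, the probability is 0.6400.

0.6400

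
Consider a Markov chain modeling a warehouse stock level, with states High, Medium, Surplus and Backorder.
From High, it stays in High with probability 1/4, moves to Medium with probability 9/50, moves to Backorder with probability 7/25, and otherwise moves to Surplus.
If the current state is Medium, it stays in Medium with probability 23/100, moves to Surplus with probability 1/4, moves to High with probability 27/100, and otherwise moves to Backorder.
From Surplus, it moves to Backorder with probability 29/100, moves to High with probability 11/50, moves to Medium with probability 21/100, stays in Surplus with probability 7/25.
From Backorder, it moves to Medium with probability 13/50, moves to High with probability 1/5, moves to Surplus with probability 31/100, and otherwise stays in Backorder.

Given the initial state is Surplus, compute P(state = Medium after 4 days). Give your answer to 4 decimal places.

Propagate the distribution vector 4 days from Surplus.
After 0 days: (0.0000, 0.0000, 1.0000, 0.0000)
After 1 day: (0.2200, 0.2100, 0.2800, 0.2900)
After 2 days: (0.2313, 0.2221, 0.2846, 0.2620)
After 3 days: (0.2328, 0.2206, 0.2835, 0.2631)
After 4 days: (0.2328, 0.2206, 0.2836, 0.2631)
P(in Medium after 4 days) = 0.2206

0.2206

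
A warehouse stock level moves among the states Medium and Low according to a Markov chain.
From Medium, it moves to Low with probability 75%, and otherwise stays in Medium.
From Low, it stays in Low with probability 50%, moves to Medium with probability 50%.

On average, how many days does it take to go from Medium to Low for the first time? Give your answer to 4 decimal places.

1.3333

Let t(s) be the expected number of days to first reach Low from state s, with t(Low) = 0. Conditioning on the first day:
t(Medium) = 1 + 0.25·t(Medium)
Solving: t(Medium) = 1.3333.
Expected days from Medium to Low: 1.3333.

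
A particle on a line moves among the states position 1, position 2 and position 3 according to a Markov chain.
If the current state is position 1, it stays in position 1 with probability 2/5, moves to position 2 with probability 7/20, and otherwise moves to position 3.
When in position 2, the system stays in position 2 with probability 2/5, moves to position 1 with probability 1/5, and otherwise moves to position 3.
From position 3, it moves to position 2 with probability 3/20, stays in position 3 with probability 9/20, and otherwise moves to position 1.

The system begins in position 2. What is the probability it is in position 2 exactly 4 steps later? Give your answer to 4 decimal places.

Propagate the distribution vector 4 steps from position 2.
After 0 steps: (0.0000, 1.0000, 0.0000)
After 1 step: (0.2000, 0.4000, 0.4000)
After 2 steps: (0.3200, 0.2900, 0.3900)
After 3 steps: (0.3420, 0.2865, 0.3715)
After 4 steps: (0.3427, 0.2900, 0.3673)
P(in position 2 after 4 steps) = 0.2900

0.2900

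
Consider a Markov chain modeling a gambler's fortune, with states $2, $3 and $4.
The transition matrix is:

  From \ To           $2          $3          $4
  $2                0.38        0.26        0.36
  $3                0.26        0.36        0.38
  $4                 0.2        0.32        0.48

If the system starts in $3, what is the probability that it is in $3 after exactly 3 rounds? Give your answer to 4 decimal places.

Propagate the distribution vector 3 rounds from $3.
After 0 rounds: (0.0000, 1.0000, 0.0000)
After 1 round: (0.2600, 0.3600, 0.3800)
After 2 rounds: (0.2684, 0.3188, 0.4128)
After 3 rounds: (0.2674, 0.3166, 0.4159)
P(in $3 after 3 rounds) = 0.3166

0.3166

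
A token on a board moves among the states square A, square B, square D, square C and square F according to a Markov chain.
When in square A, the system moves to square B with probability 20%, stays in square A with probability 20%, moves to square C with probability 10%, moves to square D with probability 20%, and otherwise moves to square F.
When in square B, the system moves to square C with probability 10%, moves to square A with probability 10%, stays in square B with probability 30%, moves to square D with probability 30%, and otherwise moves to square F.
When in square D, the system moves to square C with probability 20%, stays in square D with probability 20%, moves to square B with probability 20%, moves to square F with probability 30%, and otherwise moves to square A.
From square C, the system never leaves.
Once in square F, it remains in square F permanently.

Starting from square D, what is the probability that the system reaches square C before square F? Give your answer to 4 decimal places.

0.3750

Let h(s) be the probability of absorption at square C starting from transient state s. Then h(square C) = 1 and h(square F) = 0. By first-step analysis:
h(square A) = 0.2·h(square A) + 0.2·h(square B) + 0.2·h(square D) + 0.1·1 + 0.3·0
h(square B) = 0.1·h(square A) + 0.3·h(square B) + 0.3·h(square D) + 0.1·1 + 0.2·0
h(square D) = 0.1·h(square A) + 0.2·h(square B) + 0.2·h(square D) + 0.2·1 + 0.3·0
Solving: h(square A) = 0.3056, h(square B) = 0.3472, h(square D) = 0.3750.
Starting from square D, the probability is 0.3750.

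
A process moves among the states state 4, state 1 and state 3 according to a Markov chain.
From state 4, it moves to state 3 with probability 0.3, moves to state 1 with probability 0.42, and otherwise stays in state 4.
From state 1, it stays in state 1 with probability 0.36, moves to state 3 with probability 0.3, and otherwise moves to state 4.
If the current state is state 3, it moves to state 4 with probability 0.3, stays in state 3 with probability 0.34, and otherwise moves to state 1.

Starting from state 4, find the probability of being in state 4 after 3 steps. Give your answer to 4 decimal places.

Propagate the distribution vector 3 steps from state 4.
After 0 steps: (1.0000, 0.0000, 0.0000)
After 1 step: (0.2800, 0.4200, 0.3000)
After 2 steps: (0.3112, 0.3768, 0.3120)
After 3 steps: (0.3088, 0.3787, 0.3125)
P(in state 4 after 3 steps) = 0.3088

0.3088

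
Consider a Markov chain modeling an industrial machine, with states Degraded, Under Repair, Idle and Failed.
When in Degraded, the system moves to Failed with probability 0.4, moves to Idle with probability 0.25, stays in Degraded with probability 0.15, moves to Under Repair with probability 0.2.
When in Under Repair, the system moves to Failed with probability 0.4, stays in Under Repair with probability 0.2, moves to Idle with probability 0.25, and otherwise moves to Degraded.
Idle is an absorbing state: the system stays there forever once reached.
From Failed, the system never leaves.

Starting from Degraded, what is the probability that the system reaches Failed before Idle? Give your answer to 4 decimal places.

0.6154

Let h(s) be the probability of absorption at Failed starting from transient state s. Then h(Failed) = 1 and h(Idle) = 0. By first-step analysis:
h(Degraded) = 0.15·h(Degraded) + 0.2·h(Under Repair) + 0.25·0 + 0.4·1
h(Under Repair) = 0.15·h(Degraded) + 0.2·h(Under Repair) + 0.25·0 + 0.4·1
Solving: h(Degraded) = 0.6154, h(Under Repair) = 0.6154.
Starting from Degraded, the probability is 0.6154.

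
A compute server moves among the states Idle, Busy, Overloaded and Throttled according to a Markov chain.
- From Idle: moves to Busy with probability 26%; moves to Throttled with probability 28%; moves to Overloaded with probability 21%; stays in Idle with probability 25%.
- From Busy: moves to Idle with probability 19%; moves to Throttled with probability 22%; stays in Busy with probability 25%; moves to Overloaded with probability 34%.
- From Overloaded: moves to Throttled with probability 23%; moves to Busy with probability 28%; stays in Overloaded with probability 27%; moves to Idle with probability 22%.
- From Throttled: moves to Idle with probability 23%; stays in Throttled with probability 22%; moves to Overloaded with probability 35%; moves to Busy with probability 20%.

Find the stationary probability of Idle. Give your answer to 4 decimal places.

Let the stationary distribution be π with π = πP and π_1 + π_2 + π_3 + π_4 = 1.
π_1 = 0.25·π_1 + 0.19·π_2 + 0.22·π_3 + 0.23·π_4
π_2 = 0.26·π_1 + 0.25·π_2 + 0.28·π_3 + 0.2·π_4
π_3 = 0.21·π_1 + 0.34·π_2 + 0.27·π_3 + 0.35·π_4
Solving with the normalization constraint gives π = (0.2215, 0.2492, 0.2930, 0.2362).
So the stationary probability of Idle is 0.2215.

0.2215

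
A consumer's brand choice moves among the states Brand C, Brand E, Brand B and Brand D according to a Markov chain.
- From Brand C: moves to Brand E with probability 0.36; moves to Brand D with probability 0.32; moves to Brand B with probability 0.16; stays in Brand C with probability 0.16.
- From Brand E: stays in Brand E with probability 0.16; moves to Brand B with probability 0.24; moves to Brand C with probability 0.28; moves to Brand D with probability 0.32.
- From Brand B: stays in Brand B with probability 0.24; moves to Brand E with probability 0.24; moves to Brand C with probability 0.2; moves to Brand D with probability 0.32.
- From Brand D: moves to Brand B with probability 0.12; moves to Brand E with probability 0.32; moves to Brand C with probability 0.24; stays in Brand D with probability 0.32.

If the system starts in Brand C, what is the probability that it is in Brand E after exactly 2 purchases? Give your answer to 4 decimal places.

0.2560

Propagate the distribution vector 2 purchases from Brand C.
After 0 purchases: (1.0000, 0.0000, 0.0000, 0.0000)
After 1 purchase: (0.1600, 0.3600, 0.1600, 0.3200)
After 2 purchases: (0.2352, 0.2560, 0.1888, 0.3200)
P(in Brand E after 2 purchases) = 0.2560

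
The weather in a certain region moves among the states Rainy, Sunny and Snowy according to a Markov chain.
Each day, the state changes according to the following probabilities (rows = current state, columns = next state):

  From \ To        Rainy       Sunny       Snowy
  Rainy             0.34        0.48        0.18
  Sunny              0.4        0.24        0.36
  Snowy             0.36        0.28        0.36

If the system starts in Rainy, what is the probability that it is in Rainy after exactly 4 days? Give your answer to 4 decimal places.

0.3663

Propagate the distribution vector 4 days from Rainy.
After 0 days: (1.0000, 0.0000, 0.0000)
After 1 day: (0.3400, 0.4800, 0.1800)
After 2 days: (0.3724, 0.3288, 0.2988)
After 3 days: (0.3657, 0.3413, 0.2930)
After 4 days: (0.3663, 0.3395, 0.2942)
P(in Rainy after 4 days) = 0.3663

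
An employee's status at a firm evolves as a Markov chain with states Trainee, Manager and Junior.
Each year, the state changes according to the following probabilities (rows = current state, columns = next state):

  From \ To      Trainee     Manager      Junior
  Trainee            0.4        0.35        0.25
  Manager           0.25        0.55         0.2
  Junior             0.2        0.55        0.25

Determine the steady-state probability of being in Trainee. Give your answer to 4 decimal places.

Let the stationary distribution be π with π = πP and π_1 + π_2 + π_3 = 1.
π_1 = 0.4·π_1 + 0.25·π_2 + 0.2·π_3
π_2 = 0.35·π_1 + 0.55·π_2 + 0.55·π_3
Solving with the normalization constraint gives π = (0.2809, 0.4938, 0.2253).
So the stationary probability of Trainee is 0.2809.

0.2809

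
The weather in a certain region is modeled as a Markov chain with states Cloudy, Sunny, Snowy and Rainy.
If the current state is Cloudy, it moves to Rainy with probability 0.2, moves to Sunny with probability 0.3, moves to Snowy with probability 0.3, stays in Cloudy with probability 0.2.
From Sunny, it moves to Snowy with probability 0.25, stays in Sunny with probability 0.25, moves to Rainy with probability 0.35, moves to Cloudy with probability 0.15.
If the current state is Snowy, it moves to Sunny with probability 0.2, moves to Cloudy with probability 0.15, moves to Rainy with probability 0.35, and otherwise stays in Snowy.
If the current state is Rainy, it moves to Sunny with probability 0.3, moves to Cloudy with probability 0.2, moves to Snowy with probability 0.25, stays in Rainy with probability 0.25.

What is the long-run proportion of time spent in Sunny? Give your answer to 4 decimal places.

Let the stationary distribution be π with π = πP and π_1 + π_2 + π_3 + π_4 = 1.
π_1 = 0.2·π_1 + 0.15·π_2 + 0.15·π_3 + 0.2·π_4
π_2 = 0.3·π_1 + 0.25·π_2 + 0.2·π_3 + 0.3·π_4
π_3 = 0.3·π_1 + 0.25·π_2 + 0.3·π_3 + 0.25·π_4
Solving with the normalization constraint gives π = (0.1734, 0.2598, 0.2723, 0.2945).
So the stationary probability of Sunny is 0.2598.

0.2598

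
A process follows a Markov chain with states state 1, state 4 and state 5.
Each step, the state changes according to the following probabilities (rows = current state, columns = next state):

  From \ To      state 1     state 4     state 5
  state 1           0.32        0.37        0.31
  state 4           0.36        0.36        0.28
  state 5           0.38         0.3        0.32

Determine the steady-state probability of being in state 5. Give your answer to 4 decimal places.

Let the stationary distribution be π with π = πP and π_1 + π_2 + π_3 = 1.
π_1 = 0.32·π_1 + 0.36·π_2 + 0.38·π_3
π_2 = 0.37·π_1 + 0.36·π_2 + 0.3·π_3
Solving with the normalization constraint gives π = (0.3520, 0.3454, 0.3027).
So the stationary probability of state 5 is 0.3027.

0.3027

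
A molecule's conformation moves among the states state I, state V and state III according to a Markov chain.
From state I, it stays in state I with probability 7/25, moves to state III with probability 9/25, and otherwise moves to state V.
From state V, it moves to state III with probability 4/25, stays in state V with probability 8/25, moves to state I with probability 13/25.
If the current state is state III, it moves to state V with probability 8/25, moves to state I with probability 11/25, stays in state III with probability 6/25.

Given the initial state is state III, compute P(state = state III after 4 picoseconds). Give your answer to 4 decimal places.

Propagate the distribution vector 4 picoseconds from state III.
After 0 picoseconds: (0.0000, 0.0000, 1.0000)
After 1 picosecond: (0.4400, 0.3200, 0.2400)
After 2 picoseconds: (0.3952, 0.3376, 0.2672)
After 3 picoseconds: (0.4038, 0.3358, 0.2604)
After 4 picoseconds: (0.4023, 0.3362, 0.2616)
P(in state III after 4 picoseconds) = 0.2616

0.2616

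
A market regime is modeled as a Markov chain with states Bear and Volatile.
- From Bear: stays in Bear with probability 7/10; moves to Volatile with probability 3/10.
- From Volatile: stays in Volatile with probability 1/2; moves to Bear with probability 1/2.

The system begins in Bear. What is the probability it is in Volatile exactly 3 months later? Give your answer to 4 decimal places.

0.3720

Propagate the distribution vector 3 months from Bear.
After 0 months: (1.0000, 0.0000)
After 1 month: (0.7000, 0.3000)
After 2 months: (0.6400, 0.3600)
After 3 months: (0.6280, 0.3720)
P(in Volatile after 3 months) = 0.3720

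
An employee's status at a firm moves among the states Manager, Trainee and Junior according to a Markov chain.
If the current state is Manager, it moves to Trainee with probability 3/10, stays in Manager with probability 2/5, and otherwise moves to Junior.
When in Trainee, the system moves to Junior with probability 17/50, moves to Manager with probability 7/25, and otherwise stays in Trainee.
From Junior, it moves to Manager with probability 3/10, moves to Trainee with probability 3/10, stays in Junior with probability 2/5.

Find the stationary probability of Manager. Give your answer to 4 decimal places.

0.3261

Let the stationary distribution be π with π = πP and π_1 + π_2 + π_3 = 1.
π_1 = 0.4·π_1 + 0.28·π_2 + 0.3·π_3
π_2 = 0.3·π_1 + 0.38·π_2 + 0.3·π_3
Solving with the normalization constraint gives π = (0.3261, 0.3261, 0.3478).
So the stationary probability of Manager is 0.3261.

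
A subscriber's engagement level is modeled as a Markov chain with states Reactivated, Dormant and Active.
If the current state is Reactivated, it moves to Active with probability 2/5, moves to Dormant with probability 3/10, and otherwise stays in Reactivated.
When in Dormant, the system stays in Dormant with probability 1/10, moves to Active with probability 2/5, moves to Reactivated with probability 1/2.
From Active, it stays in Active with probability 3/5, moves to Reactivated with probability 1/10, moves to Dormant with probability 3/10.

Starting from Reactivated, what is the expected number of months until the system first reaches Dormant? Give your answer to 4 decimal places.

Let t(s) be the expected number of months to first reach Dormant from state s, with t(Dormant) = 0. Conditioning on the first month:
t(Reactivated) = 1 + 0.3·t(Reactivated) + 0.4·t(Active)
t(Active) = 1 + 0.1·t(Reactivated) + 0.6·t(Active)
Solving: t(Reactivated) = 3.3333, t(Active) = 3.3333.
Expected months from Reactivated to Dormant: 3.3333.

3.3333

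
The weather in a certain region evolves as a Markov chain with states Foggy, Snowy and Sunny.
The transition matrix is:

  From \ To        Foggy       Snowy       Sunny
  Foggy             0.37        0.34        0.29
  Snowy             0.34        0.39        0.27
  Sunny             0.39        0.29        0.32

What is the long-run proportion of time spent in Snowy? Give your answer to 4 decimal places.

Let the stationary distribution be π with π = πP and π_1 + π_2 + π_3 = 1.
π_1 = 0.37·π_1 + 0.34·π_2 + 0.39·π_3
π_2 = 0.34·π_1 + 0.39·π_2 + 0.29·π_3
Solving with the normalization constraint gives π = (0.3656, 0.3425, 0.2919).
So the stationary probability of Snowy is 0.3425.

0.3425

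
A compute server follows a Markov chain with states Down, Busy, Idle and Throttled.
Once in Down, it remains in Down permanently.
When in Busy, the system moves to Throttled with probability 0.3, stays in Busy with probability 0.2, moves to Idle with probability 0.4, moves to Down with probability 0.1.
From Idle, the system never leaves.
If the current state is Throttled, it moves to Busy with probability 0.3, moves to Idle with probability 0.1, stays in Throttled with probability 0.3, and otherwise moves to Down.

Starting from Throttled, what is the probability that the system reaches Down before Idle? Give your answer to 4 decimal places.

Let h(s) be the probability of absorption at Down starting from transient state s. Then h(Down) = 1 and h(Idle) = 0. By first-step analysis:
h(Busy) = 0.1·1 + 0.2·h(Busy) + 0.4·0 + 0.3·h(Throttled)
h(Throttled) = 0.3·1 + 0.3·h(Busy) + 0.1·0 + 0.3·h(Throttled)
Solving: h(Busy) = 0.3404, h(Throttled) = 0.5745.
Starting from Throttled, the probability is 0.5745.

0.5745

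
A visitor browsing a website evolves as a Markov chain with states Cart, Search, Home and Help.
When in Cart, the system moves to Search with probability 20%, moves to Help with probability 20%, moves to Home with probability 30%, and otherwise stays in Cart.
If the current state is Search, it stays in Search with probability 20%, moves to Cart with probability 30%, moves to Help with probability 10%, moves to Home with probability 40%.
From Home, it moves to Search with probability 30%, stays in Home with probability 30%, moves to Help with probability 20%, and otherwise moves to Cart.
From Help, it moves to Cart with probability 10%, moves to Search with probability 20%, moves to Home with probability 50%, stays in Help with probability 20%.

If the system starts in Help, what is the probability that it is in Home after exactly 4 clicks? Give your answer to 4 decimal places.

0.3586

Propagate the distribution vector 4 clicks from Help.
After 0 clicks: (0.0000, 0.0000, 0.0000, 1.0000)
After 1 click: (0.1000, 0.2000, 0.5000, 0.2000)
After 2 clicks: (0.2100, 0.2500, 0.3600, 0.1800)
After 3 clicks: (0.2280, 0.2360, 0.3610, 0.1750)
After 4 clicks: (0.2289, 0.2361, 0.3586, 0.1764)
P(in Home after 4 clicks) = 0.3586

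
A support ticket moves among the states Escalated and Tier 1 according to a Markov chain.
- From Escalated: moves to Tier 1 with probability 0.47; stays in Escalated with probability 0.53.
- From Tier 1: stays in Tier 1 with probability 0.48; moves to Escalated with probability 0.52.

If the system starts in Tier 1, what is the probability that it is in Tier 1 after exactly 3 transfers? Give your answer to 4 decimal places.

0.4747

Propagate the distribution vector 3 transfers from Tier 1.
After 0 transfers: (0.0000, 1.0000)
After 1 transfer: (0.5200, 0.4800)
After 2 transfers: (0.5252, 0.4748)
After 3 transfers: (0.5253, 0.4747)
P(in Tier 1 after 3 transfers) = 0.4747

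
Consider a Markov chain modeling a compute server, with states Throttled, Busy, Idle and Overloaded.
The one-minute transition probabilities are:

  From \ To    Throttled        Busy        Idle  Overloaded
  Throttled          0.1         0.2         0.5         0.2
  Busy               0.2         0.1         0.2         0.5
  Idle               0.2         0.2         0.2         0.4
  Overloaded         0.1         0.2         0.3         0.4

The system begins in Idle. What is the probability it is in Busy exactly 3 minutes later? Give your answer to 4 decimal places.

Propagate the distribution vector 3 minutes from Idle.
After 0 minutes: (0.0000, 0.0000, 1.0000, 0.0000)
After 1 minute: (0.2000, 0.2000, 0.2000, 0.4000)
After 2 minutes: (0.1400, 0.1800, 0.3000, 0.3800)
After 3 minutes: (0.1480, 0.1820, 0.2800, 0.3900)
P(in Busy after 3 minutes) = 0.1820

0.1820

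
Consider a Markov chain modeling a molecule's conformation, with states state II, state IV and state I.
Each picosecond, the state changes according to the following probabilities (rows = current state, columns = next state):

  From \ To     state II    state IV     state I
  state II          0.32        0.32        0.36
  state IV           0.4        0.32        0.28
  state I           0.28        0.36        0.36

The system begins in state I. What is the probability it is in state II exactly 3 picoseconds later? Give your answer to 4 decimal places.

Propagate the distribution vector 3 picoseconds from state I.
After 0 picoseconds: (0.0000, 0.0000, 1.0000)
After 1 picosecond: (0.2800, 0.3600, 0.3600)
After 2 picoseconds: (0.3344, 0.3344, 0.3312)
After 3 picoseconds: (0.3335, 0.3332, 0.3332)
P(in state II after 3 picoseconds) = 0.3335

0.3335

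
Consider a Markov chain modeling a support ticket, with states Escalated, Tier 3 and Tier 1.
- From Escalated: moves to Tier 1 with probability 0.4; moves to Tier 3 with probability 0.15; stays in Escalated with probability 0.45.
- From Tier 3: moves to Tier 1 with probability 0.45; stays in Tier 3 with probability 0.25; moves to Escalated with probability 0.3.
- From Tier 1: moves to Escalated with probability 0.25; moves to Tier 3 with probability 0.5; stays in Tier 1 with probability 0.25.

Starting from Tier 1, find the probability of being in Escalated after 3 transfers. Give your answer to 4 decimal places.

0.3294

Propagate the distribution vector 3 transfers from Tier 1.
After 0 transfers: (0.0000, 0.0000, 1.0000)
After 1 transfer: (0.2500, 0.5000, 0.2500)
After 2 transfers: (0.3250, 0.2875, 0.3875)
After 3 transfers: (0.3294, 0.3144, 0.3563)
P(in Escalated after 3 transfers) = 0.3294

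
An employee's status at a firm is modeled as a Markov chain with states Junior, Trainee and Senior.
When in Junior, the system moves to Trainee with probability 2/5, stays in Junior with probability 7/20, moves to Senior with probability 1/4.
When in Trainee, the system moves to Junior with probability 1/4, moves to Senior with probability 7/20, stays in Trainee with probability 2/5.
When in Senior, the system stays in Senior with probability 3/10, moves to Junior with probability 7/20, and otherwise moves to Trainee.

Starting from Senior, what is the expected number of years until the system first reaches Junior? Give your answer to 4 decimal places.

Let t(s) be the expected number of years to first reach Junior from state s, with t(Junior) = 0. Conditioning on the first year:
t(Trainee) = 1 + 0.4·t(Trainee) + 0.35·t(Senior)
t(Senior) = 1 + 0.35·t(Trainee) + 0.3·t(Senior)
Solving: t(Trainee) = 3.5294, t(Senior) = 3.1933.
Expected years from Senior to Junior: 3.1933.

3.1933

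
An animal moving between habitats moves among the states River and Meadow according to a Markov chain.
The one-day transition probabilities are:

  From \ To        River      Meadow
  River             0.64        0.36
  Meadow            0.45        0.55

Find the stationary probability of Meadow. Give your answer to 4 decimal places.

0.4444

Let the stationary distribution be π with π = πP and π_1 + π_2 = 1.
π_1 = 0.64·π_1 + 0.45·π_2
Solving with the normalization constraint gives π = (0.5556, 0.4444).
So the stationary probability of Meadow is 0.4444.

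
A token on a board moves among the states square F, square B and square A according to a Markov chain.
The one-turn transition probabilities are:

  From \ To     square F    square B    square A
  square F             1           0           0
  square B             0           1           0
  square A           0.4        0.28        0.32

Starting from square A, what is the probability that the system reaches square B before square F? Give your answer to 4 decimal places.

Let h(s) be the probability of absorption at square B starting from transient state s. Then h(square B) = 1 and h(square F) = 0. By first-step analysis:
h(square A) = 0.4·0 + 0.28·1 + 0.32·h(square A)
Solving: h(square A) = 0.4118.
Starting from square A, the probability is 0.4118.

0.4118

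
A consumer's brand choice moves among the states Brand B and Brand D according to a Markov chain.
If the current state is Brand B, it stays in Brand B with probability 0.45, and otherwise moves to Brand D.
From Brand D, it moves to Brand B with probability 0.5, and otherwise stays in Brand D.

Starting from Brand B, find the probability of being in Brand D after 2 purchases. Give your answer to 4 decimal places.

Sum over the intermediate state after 1 purchase:
P = P(Brand B→Brand B)·P(Brand B→Brand D) + P(Brand B→Brand D)·P(Brand D→Brand D)
  = 0.45×0.55 + 0.55×0.5
  = 0.2475 + 0.2750 = 0.5225

0.5225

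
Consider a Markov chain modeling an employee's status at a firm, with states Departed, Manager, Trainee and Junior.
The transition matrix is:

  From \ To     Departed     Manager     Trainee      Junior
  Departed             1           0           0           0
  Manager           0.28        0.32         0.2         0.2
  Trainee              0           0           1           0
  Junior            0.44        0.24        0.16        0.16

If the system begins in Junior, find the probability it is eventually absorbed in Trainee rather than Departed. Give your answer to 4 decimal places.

Let h(s) be the probability of absorption at Trainee starting from transient state s. Then h(Trainee) = 1 and h(Departed) = 0. By first-step analysis:
h(Manager) = 0.28·0 + 0.32·h(Manager) + 0.2·1 + 0.2·h(Junior)
h(Junior) = 0.44·0 + 0.24·h(Manager) + 0.16·1 + 0.16·h(Junior)
Solving: h(Manager) = 0.3823, h(Junior) = 0.2997.
Starting from Junior, the probability is 0.2997.

0.2997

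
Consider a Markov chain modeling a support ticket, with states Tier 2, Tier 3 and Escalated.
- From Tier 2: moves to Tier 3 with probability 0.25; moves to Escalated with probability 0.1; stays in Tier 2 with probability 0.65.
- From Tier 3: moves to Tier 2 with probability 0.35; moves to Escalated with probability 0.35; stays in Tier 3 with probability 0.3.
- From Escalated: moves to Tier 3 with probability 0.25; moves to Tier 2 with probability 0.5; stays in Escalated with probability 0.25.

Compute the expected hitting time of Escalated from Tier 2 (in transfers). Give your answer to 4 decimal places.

Let t(s) be the expected number of transfers to first reach Escalated from state s, with t(Escalated) = 0. Conditioning on the first transfer:
t(Tier 2) = 1 + 0.65·t(Tier 2) + 0.25·t(Tier 3)
t(Tier 3) = 1 + 0.35·t(Tier 2) + 0.3·t(Tier 3)
Solving: t(Tier 2) = 6.0317, t(Tier 3) = 4.4444.
Expected transfers from Tier 2 to Escalated: 6.0317.

6.0317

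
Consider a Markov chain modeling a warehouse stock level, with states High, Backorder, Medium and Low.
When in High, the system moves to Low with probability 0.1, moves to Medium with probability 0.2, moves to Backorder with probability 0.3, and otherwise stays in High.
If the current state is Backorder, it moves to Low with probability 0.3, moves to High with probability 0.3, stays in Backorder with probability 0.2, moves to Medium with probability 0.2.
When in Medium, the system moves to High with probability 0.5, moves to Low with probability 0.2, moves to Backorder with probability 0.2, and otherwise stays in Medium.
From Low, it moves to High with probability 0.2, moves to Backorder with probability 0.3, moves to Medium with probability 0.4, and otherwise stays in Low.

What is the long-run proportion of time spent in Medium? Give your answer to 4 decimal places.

Let the stationary distribution be π with π = πP and π_1 + π_2 + π_3 + π_4 = 1.
π_1 = 0.4·π_1 + 0.3·π_2 + 0.5·π_3 + 0.2·π_4
π_2 = 0.3·π_1 + 0.2·π_2 + 0.2·π_3 + 0.3·π_4
π_3 = 0.2·π_1 + 0.2·π_2 + 0.1·π_3 + 0.4·π_4
Solving with the normalization constraint gives π = (0.3616, 0.2534, 0.2131, 0.1720).
So the stationary probability of Medium is 0.2131.

0.2131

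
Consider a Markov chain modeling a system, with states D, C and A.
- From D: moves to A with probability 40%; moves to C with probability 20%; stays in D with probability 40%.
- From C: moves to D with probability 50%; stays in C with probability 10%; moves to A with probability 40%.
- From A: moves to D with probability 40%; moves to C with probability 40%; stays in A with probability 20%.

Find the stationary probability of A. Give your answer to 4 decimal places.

0.3333

Let the stationary distribution be π with π = πP and π_1 + π_2 + π_3 = 1.
π_1 = 0.4·π_1 + 0.5·π_2 + 0.4·π_3
π_2 = 0.2·π_1 + 0.1·π_2 + 0.4·π_3
Solving with the normalization constraint gives π = (0.4242, 0.2424, 0.3333).
So the stationary probability of A is 0.3333.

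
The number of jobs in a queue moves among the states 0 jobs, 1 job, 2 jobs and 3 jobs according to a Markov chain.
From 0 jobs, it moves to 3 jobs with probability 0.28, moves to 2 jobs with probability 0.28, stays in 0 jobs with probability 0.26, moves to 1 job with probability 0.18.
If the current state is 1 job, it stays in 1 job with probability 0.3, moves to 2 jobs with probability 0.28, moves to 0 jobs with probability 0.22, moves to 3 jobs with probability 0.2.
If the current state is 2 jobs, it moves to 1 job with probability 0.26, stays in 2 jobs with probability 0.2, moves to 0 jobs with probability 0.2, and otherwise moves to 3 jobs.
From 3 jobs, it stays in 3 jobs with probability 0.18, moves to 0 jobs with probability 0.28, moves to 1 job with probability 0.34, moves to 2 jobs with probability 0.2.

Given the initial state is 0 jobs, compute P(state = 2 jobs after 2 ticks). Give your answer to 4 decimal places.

0.2352

Propagate the distribution vector 2 ticks from 0 jobs.
After 0 ticks: (1.0000, 0.0000, 0.0000, 0.0000)
After 1 tick: (0.2600, 0.1800, 0.2800, 0.2800)
After 2 ticks: (0.2416, 0.2688, 0.2352, 0.2544)
P(in 2 jobs after 2 ticks) = 0.2352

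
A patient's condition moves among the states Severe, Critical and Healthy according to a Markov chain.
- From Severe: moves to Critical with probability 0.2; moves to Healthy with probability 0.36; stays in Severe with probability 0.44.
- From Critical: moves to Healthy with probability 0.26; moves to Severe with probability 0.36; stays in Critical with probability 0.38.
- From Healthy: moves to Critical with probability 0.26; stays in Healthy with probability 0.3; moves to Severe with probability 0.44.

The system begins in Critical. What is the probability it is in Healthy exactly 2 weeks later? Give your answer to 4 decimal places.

Sum over the intermediate state after 1 week:
P = P(Critical→Severe)·P(Severe→Healthy) + P(Critical→Critical)·P(Critical→Healthy) + P(Critical→Healthy)·P(Healthy→Healthy)
  = 0.36×0.36 + 0.38×0.26 + 0.26×0.3
  = 0.1296 + 0.0988 + 0.0780 = 0.3064

0.3064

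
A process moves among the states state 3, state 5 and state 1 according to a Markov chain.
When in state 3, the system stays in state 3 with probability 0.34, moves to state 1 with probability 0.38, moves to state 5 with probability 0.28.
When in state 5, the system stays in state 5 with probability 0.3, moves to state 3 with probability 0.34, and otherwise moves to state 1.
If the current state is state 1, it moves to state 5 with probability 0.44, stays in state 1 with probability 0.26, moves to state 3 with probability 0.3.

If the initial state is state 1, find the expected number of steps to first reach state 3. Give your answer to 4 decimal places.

Let t(s) be the expected number of steps to first reach state 3 from state s, with t(state 3) = 0. Conditioning on the first step:
t(state 5) = 1 + 0.3·t(state 5) + 0.36·t(state 1)
t(state 1) = 1 + 0.44·t(state 5) + 0.26·t(state 1)
Solving: t(state 5) = 3.0590, t(state 1) = 3.1702.
Expected steps from state 1 to state 3: 3.1702.

3.1702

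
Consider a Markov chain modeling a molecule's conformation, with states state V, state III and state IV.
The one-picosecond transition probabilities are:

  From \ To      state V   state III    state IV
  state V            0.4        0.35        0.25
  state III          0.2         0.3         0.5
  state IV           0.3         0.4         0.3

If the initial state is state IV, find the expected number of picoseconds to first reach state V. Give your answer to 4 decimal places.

Let t(s) be the expected number of picoseconds to first reach state V from state s, with t(state V) = 0. Conditioning on the first picosecond:
t(state III) = 1 + 0.3·t(state III) + 0.5·t(state IV)
t(state IV) = 1 + 0.4·t(state III) + 0.3·t(state IV)
Solving: t(state III) = 4.1379, t(state IV) = 3.7931.
Expected picoseconds from state IV to state V: 3.7931.

3.7931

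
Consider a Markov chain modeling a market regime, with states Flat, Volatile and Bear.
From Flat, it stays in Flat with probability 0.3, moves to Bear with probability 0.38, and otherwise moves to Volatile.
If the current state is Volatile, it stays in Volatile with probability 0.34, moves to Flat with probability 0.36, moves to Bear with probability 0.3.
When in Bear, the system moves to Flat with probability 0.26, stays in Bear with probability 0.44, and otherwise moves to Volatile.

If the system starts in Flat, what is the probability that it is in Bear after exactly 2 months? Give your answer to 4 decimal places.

0.3772

Sum over the intermediate state after 1 month:
P = P(Flat→Flat)·P(Flat→Bear) + P(Flat→Volatile)·P(Volatile→Bear) + P(Flat→Bear)·P(Bear→Bear)
  = 0.3×0.38 + 0.32×0.3 + 0.38×0.44
  = 0.1140 + 0.0960 + 0.1672 = 0.3772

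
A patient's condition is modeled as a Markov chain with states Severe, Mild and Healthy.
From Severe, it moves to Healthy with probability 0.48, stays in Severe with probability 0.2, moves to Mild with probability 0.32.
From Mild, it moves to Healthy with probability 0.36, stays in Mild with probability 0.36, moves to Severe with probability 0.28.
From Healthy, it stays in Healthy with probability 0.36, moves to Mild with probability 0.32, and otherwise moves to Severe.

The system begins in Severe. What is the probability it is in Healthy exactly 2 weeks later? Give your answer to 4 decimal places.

Sum over the intermediate state after 1 week:
P = P(Severe→Severe)·P(Severe→Healthy) + P(Severe→Mild)·P(Mild→Healthy) + P(Severe→Healthy)·P(Healthy→Healthy)
  = 0.2×0.48 + 0.32×0.36 + 0.48×0.36
  = 0.0960 + 0.1152 + 0.1728 = 0.3840

0.3840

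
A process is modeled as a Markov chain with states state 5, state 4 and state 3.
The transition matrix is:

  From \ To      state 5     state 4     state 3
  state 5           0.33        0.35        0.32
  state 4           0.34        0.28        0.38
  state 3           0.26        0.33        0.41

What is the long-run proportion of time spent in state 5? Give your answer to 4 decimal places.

0.3071

Let the stationary distribution be π with π = πP and π_1 + π_2 + π_3 = 1.
π_1 = 0.33·π_1 + 0.34·π_2 + 0.26·π_3
π_2 = 0.35·π_1 + 0.28·π_2 + 0.33·π_3
Solving with the normalization constraint gives π = (0.3071, 0.3201, 0.3728).
So the stationary probability of state 5 is 0.3071.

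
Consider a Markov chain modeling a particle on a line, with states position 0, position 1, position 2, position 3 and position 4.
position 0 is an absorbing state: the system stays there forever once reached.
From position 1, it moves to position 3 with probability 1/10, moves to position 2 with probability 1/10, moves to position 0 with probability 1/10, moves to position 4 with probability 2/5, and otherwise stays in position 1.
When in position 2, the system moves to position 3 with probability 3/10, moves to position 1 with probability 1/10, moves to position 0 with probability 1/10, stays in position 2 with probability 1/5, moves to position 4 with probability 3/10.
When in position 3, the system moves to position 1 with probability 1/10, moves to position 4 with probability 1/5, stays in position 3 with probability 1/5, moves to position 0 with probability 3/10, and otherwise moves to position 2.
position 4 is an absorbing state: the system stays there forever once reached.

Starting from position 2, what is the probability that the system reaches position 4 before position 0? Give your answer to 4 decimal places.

Let h(s) be the probability of absorption at position 4 starting from transient state s. Then h(position 4) = 1 and h(position 0) = 0. By first-step analysis:
h(position 1) = 0.1·0 + 0.3·h(position 1) + 0.1·h(position 2) + 0.1·h(position 3) + 0.4·1
h(position 2) = 0.1·0 + 0.1·h(position 1) + 0.2·h(position 2) + 0.3·h(position 3) + 0.3·1
h(position 3) = 0.3·0 + 0.1·h(position 1) + 0.2·h(position 2) + 0.2·h(position 3) + 0.2·1
Solving: h(position 1) = 0.7377, h(position 2) = 0.6571, h(position 3) = 0.5065.
Starting from position 2, the probability is 0.6571.

0.6571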